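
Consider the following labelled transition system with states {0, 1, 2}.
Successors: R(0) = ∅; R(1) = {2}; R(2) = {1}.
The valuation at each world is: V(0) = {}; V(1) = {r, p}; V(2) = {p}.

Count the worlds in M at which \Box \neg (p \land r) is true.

2

Recall that \Box ψ holds at a world iff ψ holds at every accessible world, and \Diamond ψ holds iff ψ holds at some accessible world.
Let φ = \Box \neg (p \land r). Evaluate φ at each world:
  0 (successors ∅): φ is true.
  1 (successors {2}): φ is true.
  2 (successors {1}): φ is false.
For instance, at 1:
  At 1: \Box \neg (p \land r) requires \neg (p \land r) at every successor {2}.
    At 2: \neg (p \land r) is true.
  So \Box \neg (p \land r) is true at 1.
Satisfying worlds: {0, 1}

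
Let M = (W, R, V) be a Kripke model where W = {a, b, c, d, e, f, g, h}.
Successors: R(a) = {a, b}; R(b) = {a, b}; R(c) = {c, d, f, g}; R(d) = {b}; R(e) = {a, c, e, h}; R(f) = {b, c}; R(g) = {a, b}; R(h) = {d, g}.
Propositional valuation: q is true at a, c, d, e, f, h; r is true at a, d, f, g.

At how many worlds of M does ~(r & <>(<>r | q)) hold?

4

Let φ = ~(r & <>(<>r | q)). Evaluate φ at each world:
  a (successors {a, b}): φ is false.
  b (successors {a, b}): φ is true.
  c (successors {c, d, f, g}): φ is true.
  d (successors {b}): φ is false.
  e (successors {a, c, e, h}): φ is true.
  f (successors {b, c}): φ is false.
  g (successors {a, b}): φ is false.
  h (successors {d, g}): φ is true.
For instance, at g:
  At g: r & <>(<>r | q) is true, so ~(r & <>(<>r | q)) is false.
    At g: r is true, <>(<>r | q) is true, so r & <>(<>r | q) is true.
      At g: <>(<>r | q) requires <>r | q at some successor in {a, b}.
        <>r | q holds at a, so <>(<>r | q) is true at g.
Satisfying worlds: {b, c, e, h}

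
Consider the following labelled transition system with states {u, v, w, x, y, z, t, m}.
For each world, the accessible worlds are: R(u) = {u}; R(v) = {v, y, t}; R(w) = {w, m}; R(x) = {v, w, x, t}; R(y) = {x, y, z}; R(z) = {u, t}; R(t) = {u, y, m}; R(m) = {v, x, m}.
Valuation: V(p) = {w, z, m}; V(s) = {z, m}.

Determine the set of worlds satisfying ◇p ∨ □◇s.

Recall that □ψ holds at a world iff ψ holds at every accessible world, and ◇ψ holds iff ψ holds at some accessible world.
Let φ = ◇p ∨ □◇s. Evaluate φ at each world:
  u (successors {u}): φ is false.
  v (successors {v, y, t}): φ is false.
  w (successors {w, m}): φ is true.
  x (successors {v, w, x, t}): φ is true.
  y (successors {x, y, z}): φ is true.
  z (successors {u, t}): φ is false.
  t (successors {u, y, m}): φ is true.
  m (successors {v, x, m}): φ is true.
For instance, at u:
  At u: ◇p is false, □◇s is false, so ◇p ∨ □◇s is false.
    At u: ◇p requires p at some successor in {u}.
      At u: p is false.
    So ◇p is false at u.
    At u: □◇s requires ◇s at every successor {u}.
      ◇s fails at u, so □◇s is false at u.
Satisfying worlds: {w, x, y, t, m}

w, x, y, t, m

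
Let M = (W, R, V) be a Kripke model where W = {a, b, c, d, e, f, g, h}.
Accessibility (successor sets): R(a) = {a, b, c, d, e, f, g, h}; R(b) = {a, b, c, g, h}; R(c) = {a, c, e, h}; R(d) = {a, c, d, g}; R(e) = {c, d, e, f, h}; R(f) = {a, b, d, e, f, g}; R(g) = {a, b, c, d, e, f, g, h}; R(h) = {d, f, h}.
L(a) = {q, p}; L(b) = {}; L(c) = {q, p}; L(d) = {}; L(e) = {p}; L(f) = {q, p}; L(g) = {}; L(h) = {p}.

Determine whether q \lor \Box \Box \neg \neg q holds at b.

No

At b: q is false, \Box \Box \neg \neg q is false, so q \lor \Box \Box \neg \neg q is false.
  At b: \Box \Box \neg \neg q requires \Box \neg \neg q at every successor {a, b, c, g, h}.
    \Box \neg \neg q fails at a, so \Box \Box \neg \neg q is false at b.
      At a: \Box \neg \neg q requires \neg \neg q at every successor {a, b, c, d, e, f, g, h}.
        \neg \neg q fails at b, so \Box \neg \neg q is false at a.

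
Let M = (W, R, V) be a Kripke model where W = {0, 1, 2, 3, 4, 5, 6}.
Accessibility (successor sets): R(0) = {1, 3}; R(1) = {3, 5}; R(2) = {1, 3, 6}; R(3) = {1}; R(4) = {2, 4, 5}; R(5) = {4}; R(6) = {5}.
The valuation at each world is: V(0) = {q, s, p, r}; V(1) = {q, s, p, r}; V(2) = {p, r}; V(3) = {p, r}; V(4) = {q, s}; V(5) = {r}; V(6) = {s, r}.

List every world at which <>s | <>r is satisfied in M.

0, 1, 2, 3, 4, 5, 6

Let φ = <>s | <>r. Evaluate φ at each world:
  0 (successors {1, 3}): φ is true.
  1 (successors {3, 5}): φ is true.
  2 (successors {1, 3, 6}): φ is true.
  3 (successors {1}): φ is true.
  4 (successors {2, 4, 5}): φ is true.
  5 (successors {4}): φ is true.
  6 (successors {5}): φ is true.
For instance, at 1:
  At 1: <>s is false, <>r is true, so <>s | <>r is true.
    At 1: <>s requires s at some successor in {3, 5}.
      At 3: s is false.
      At 5: s is false.
    So <>s is false at 1.
    At 1: <>r requires r at some successor in {3, 5}.
      r holds at 3, so <>r is true at 1.
Satisfying worlds: {0, 1, 2, 3, 4, 5, 6}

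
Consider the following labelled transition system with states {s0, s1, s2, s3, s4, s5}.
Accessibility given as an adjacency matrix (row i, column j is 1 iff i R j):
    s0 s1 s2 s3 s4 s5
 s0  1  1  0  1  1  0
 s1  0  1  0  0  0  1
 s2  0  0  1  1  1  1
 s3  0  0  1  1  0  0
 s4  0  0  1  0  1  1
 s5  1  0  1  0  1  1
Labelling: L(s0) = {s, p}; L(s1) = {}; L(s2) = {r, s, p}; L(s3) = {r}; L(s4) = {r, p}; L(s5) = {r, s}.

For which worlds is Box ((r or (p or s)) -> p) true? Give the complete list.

none

Let φ = Box ((r or (p or s)) -> p). Evaluate φ at each world:
  s0 (successors {s0, s1, s3, s4}): φ is false.
  s1 (successors {s1, s5}): φ is false.
  s2 (successors {s2, s3, s4, s5}): φ is false.
  s3 (successors {s2, s3}): φ is false.
  s4 (successors {s2, s4, s5}): φ is false.
  s5 (successors {s0, s2, s4, s5}): φ is false.
For instance, at s3:
  At s3: Box ((r or (p or s)) -> p) requires (r or (p or s)) -> p at every successor {s2, s3}.
    (r or (p or s)) -> p fails at s3, so Box ((r or (p or s)) -> p) is false at s3.
Satisfying worlds: none.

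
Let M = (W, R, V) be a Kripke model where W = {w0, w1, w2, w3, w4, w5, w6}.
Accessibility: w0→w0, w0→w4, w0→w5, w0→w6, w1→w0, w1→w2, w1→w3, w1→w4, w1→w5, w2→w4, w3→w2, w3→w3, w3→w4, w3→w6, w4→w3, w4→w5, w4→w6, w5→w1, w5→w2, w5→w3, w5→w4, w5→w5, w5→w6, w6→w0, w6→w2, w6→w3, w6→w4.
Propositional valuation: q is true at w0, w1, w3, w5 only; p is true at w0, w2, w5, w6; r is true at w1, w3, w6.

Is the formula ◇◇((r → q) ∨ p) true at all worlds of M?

Recall that ◇ψ holds at a world iff ψ holds at some accessible world.
Let φ = ◇◇((r → q) ∨ p). Evaluate φ at each world:
  w0 (successors {w0, w4, w5, w6}): φ is true.
  w1 (successors {w0, w2, w3, w4, w5}): φ is true.
  w2 (successors {w4}): φ is true.
  w3 (successors {w2, w3, w4, w6}): φ is true.
  w4 (successors {w3, w5, w6}): φ is true.
  w5 (successors {w1, w2, w3, w4, w5, w6}): φ is true.
  w6 (successors {w0, w2, w3, w4}): φ is true.
For instance, at w5:
  At w5: ◇◇((r → q) ∨ p) requires ◇((r → q) ∨ p) at some successor in {w1, w2, w3, w4, w5, w6}.
    ◇((r → q) ∨ p) holds at w1, so ◇◇((r → q) ∨ p) is true at w5.
      At w1: ◇((r → q) ∨ p) requires (r → q) ∨ p at some successor in {w0, w2, w3, w4, w5}.
        (r → q) ∨ p holds at w0, so ◇((r → q) ∨ p) is true at w1.

Yes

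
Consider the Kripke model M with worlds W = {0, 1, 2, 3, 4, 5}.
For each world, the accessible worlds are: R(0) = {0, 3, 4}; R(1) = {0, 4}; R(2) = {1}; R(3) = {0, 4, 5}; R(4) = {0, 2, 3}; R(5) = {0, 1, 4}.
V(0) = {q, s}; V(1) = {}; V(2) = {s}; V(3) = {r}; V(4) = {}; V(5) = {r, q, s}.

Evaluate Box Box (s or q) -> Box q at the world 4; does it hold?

At 4: Box Box (s or q) is false, Box q is false, so Box Box (s or q) -> Box q is true.
  At 4: Box Box (s or q) requires Box (s or q) at every successor {0, 2, 3}.
    Box (s or q) fails at 0, so Box Box (s or q) is false at 4.
      At 0: Box (s or q) requires s or q at every successor {0, 3, 4}.
        s or q fails at 3, so Box (s or q) is false at 0.
  At 4: Box q requires q at every successor {0, 2, 3}.
    q fails at 2, so Box q is false at 4.

Yes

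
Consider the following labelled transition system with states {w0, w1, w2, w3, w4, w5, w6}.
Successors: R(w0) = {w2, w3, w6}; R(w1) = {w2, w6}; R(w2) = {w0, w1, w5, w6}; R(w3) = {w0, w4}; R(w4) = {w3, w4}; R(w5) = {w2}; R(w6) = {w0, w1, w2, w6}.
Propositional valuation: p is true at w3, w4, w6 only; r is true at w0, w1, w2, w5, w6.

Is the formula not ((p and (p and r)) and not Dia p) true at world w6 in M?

Yes

At w6: (p and (p and r)) and not Dia p is false, so not ((p and (p and r)) and not Dia p) is true.
  At w6: p and (p and r) is true, not Dia p is false, so (p and (p and r)) and not Dia p is false.
    At w6: Dia p is true, so not Dia p is false.
      At w6: Dia p requires p at some successor in {w0, w1, w2, w6}.
        p holds at w6, so Dia p is true at w6.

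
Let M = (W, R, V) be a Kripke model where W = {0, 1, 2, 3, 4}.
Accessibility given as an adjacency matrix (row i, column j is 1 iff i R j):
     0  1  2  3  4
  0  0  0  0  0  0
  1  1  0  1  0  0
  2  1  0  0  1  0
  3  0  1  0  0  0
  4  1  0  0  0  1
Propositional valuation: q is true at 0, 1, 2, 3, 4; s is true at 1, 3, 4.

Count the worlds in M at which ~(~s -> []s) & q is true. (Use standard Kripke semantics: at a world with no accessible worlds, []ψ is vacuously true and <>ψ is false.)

Let φ = ~(~s -> []s) & q. Evaluate φ at each world:
  0 (successors ∅): φ is false.
  1 (successors {0, 2}): φ is false.
  2 (successors {0, 3}): φ is true.
  3 (successors {1}): φ is false.
  4 (successors {0, 4}): φ is false.
For instance, at 1:
  At 1: ~(~s -> []s) is false, q is true, so ~(~s -> []s) & q is false.
    At 1: ~s -> []s is true, so ~(~s -> []s) is false.
      At 1: ~s is false, []s is false, so ~s -> []s is true.
Satisfying worlds: {2}

1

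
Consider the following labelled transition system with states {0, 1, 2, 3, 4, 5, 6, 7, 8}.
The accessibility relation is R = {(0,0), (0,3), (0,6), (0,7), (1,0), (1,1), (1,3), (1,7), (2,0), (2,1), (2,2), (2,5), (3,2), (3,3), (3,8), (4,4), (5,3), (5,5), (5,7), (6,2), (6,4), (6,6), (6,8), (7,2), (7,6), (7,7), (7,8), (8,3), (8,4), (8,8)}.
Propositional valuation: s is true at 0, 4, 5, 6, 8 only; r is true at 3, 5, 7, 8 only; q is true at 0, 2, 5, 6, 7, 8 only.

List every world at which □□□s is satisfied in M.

4

Let φ = □□□s. Evaluate φ at each world:
  0 (successors {0, 3, 6, 7}): φ is false.
  1 (successors {0, 1, 3, 7}): φ is false.
  2 (successors {0, 1, 2, 5}): φ is false.
  3 (successors {2, 3, 8}): φ is false.
  4 (successors {4}): φ is true.
  5 (successors {3, 5, 7}): φ is false.
  6 (successors {2, 4, 6, 8}): φ is false.
  7 (successors {2, 6, 7, 8}): φ is false.
  8 (successors {3, 4, 8}): φ is false.
For instance, at 2:
  At 2: □□□s requires □□s at every successor {0, 1, 2, 5}.
    □□s fails at 0, so □□□s is false at 2.
      At 0: □□s requires □s at every successor {0, 3, 6, 7}.
        □s fails at 0, so □□s is false at 0.
Satisfying worlds: {4}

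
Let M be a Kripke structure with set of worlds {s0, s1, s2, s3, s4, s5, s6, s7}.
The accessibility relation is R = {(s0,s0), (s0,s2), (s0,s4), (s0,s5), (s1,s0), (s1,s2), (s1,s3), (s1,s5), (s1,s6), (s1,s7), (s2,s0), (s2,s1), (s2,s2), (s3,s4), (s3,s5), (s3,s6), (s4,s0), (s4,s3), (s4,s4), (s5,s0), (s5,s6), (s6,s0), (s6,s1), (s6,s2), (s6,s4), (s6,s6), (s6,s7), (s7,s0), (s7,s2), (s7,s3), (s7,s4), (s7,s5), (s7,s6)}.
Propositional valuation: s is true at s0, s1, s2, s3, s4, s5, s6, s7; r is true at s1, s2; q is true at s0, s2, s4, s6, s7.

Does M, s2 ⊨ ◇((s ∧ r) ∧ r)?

Yes

At s2: ◇((s ∧ r) ∧ r) requires (s ∧ r) ∧ r at some successor in {s0, s1, s2}.
  (s ∧ r) ∧ r holds at s1, so ◇((s ∧ r) ∧ r) is true at s2.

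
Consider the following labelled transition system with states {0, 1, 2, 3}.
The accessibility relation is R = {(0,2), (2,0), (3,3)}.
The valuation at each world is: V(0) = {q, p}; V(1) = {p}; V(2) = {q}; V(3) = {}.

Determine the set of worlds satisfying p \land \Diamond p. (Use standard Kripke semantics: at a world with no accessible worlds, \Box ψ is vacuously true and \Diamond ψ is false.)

Let φ = p \land \Diamond p. Evaluate φ at each world:
  0 (successors {2}): φ is false.
  1 (successors ∅): φ is false.
  2 (successors {0}): φ is false.
  3 (successors {3}): φ is false.
For instance, at 0:
  At 0: p is true, \Diamond p is false, so p \land \Diamond p is false.
    At 0: \Diamond p requires p at some successor in {2}.
      At 2: p is false.
    So \Diamond p is false at 0.
Satisfying worlds: none.

none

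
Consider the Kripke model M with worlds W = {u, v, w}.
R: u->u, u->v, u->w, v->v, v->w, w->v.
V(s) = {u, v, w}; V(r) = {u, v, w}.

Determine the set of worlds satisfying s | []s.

u, v, w

Let φ = s | []s. Evaluate φ at each world:
  u (successors {u, v, w}): φ is true.
  v (successors {v, w}): φ is true.
  w (successors {v}): φ is true.
For instance, at v:
  At v: s is true, []s is true, so s | []s is true.
    At v: []s requires s at every successor {v, w}.
      At v: s is true.
      At w: s is true.
    So []s is true at v.
Satisfying worlds: {u, v, w}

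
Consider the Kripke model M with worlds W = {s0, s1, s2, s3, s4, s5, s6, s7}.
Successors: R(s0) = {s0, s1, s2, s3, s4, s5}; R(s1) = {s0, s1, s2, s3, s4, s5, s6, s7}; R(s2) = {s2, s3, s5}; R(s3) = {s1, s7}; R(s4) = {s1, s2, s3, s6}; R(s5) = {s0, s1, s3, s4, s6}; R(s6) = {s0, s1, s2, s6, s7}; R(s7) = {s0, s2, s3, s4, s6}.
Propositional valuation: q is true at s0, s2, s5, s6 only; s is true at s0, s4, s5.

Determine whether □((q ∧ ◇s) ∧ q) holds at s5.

At s5: □((q ∧ ◇s) ∧ q) requires (q ∧ ◇s) ∧ q at every successor {s0, s1, s3, s4, s6}.
  (q ∧ ◇s) ∧ q fails at s1, so □((q ∧ ◇s) ∧ q) is false at s5.
    At s1: q ∧ ◇s is false, q is false, so (q ∧ ◇s) ∧ q is false.
      At s1: q is false, ◇s is true, so q ∧ ◇s is false.

No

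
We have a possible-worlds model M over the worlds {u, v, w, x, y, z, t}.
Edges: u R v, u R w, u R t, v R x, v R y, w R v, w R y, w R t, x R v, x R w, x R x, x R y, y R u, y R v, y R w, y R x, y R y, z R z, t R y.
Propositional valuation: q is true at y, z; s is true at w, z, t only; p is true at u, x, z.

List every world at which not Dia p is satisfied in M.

Let φ = not Dia p. Evaluate φ at each world:
  u (successors {v, w, t}): φ is true.
  v (successors {x, y}): φ is false.
  w (successors {v, y, t}): φ is true.
  x (successors {v, w, x, y}): φ is false.
  y (successors {u, v, w, x, y}): φ is false.
  z (successors {z}): φ is false.
  t (successors {y}): φ is true.
For instance, at x:
  At x: Dia p is true, so not Dia p is false.
    At x: Dia p requires p at some successor in {v, w, x, y}.
      p holds at x, so Dia p is true at x.
Satisfying worlds: {u, w, t}

u, w, t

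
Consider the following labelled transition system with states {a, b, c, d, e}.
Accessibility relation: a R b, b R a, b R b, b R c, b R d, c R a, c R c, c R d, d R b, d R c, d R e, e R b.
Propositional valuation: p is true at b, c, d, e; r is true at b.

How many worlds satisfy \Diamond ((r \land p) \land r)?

4

Let φ = \Diamond ((r \land p) \land r). Evaluate φ at each world:
  a (successors {b}): φ is true.
  b (successors {a, b, c, d}): φ is true.
  c (successors {a, c, d}): φ is false.
  d (successors {b, c, e}): φ is true.
  e (successors {b}): φ is true.
For instance, at e:
  At e: \Diamond ((r \land p) \land r) requires (r \land p) \land r at some successor in {b}.
    (r \land p) \land r holds at b, so \Diamond ((r \land p) \land r) is true at e.
Satisfying worlds: {a, b, d, e}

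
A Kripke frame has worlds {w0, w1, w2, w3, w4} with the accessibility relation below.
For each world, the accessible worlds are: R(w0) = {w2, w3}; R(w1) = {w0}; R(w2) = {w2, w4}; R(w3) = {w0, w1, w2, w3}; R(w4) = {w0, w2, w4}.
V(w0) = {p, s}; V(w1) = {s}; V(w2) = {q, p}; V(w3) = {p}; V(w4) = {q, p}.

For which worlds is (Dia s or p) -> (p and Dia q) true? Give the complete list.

w0, w2, w3, w4

Recall that Dia ψ holds at a world iff ψ holds at some accessible world.
Let φ = (Dia s or p) -> (p and Dia q). Evaluate φ at each world:
  w0 (successors {w2, w3}): φ is true.
  w1 (successors {w0}): φ is false.
  w2 (successors {w2, w4}): φ is true.
  w3 (successors {w0, w1, w2, w3}): φ is true.
  w4 (successors {w0, w2, w4}): φ is true.
For instance, at w4:
  At w4: Dia s or p is true, p and Dia q is true, so (Dia s or p) -> (p and Dia q) is true.
    At w4: Dia s is true, p is true, so Dia s or p is true.
      At w4: Dia s requires s at some successor in {w0, w2, w4}.
        s holds at w0, so Dia s is true at w4.
    At w4: p is true, Dia q is true, so p and Dia q is true.
      At w4: Dia q requires q at some successor in {w0, w2, w4}.
        q holds at w2, so Dia q is true at w4.
Satisfying worlds: {w0, w2, w3, w4}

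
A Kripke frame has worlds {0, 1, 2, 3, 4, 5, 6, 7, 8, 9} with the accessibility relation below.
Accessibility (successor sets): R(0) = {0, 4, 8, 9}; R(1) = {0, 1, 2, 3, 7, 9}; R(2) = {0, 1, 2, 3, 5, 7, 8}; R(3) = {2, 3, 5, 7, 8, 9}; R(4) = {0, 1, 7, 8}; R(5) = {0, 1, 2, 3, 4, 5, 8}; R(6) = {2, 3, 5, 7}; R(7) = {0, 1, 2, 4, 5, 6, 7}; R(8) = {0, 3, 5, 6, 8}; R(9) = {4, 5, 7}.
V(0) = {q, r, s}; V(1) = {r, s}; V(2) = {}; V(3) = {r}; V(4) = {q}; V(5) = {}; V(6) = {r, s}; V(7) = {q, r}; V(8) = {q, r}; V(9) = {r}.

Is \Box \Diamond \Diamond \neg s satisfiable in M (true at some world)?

Yes

Let φ = \Box \Diamond \Diamond \neg s. Evaluate φ at each world:
  0 (successors {0, 4, 8, 9}): φ is true.
  1 (successors {0, 1, 2, 3, 7, 9}): φ is true.
  2 (successors {0, 1, 2, 3, 5, 7, 8}): φ is true.
  3 (successors {2, 3, 5, 7, 8, 9}): φ is true.
  4 (successors {0, 1, 7, 8}): φ is true.
  5 (successors {0, 1, 2, 3, 4, 5, 8}): φ is true.
  6 (successors {2, 3, 5, 7}): φ is true.
  7 (successors {0, 1, 2, 4, 5, 6, 7}): φ is true.
  8 (successors {0, 3, 5, 6, 8}): φ is true.
  9 (successors {4, 5, 7}): φ is true.
Detail at 0 (witness):
  At 0: \Box \Diamond \Diamond \neg s requires \Diamond \Diamond \neg s at every successor {0, 4, 8, 9}.
    At 0: \Diamond \Diamond \neg s is true.
    At 4: \Diamond \Diamond \neg s is true.
    At 8: \Diamond \Diamond \neg s is true.
    At 9: \Diamond \Diamond \neg s is true.
  So \Box \Diamond \Diamond \neg s is true at 0.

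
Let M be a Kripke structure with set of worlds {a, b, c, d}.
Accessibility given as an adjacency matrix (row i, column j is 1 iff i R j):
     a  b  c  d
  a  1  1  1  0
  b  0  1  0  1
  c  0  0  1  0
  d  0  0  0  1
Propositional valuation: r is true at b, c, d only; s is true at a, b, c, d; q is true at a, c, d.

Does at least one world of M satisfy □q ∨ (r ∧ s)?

Recall that □ψ holds at a world iff ψ holds at every accessible world, and ◇ψ holds iff ψ holds at some accessible world.
Let φ = □q ∨ (r ∧ s). Evaluate φ at each world:
  a (successors {a, b, c}): φ is false.
  b (successors {b, d}): φ is true.
  c (successors {c}): φ is true.
  d (successors {d}): φ is true.
Detail at b (witness):
  At b: □q is false, r ∧ s is true, so □q ∨ (r ∧ s) is true.
    At b: □q requires q at every successor {b, d}.
      q fails at b, so □q is false at b.

Yes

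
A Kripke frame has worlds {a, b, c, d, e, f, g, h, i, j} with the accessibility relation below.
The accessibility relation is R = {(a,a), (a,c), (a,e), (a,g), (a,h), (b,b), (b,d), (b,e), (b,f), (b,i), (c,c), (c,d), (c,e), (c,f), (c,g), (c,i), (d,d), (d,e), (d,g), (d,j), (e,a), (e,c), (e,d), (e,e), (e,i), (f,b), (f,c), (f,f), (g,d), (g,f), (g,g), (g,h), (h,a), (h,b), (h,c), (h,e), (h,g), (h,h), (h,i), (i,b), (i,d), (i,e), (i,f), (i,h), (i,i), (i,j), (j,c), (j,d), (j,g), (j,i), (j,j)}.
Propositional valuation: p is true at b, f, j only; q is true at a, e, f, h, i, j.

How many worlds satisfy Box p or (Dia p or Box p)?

8

Let φ = Box p or (Dia p or Box p). Evaluate φ at each world:
  a (successors {a, c, e, g, h}): φ is false.
  b (successors {b, d, e, f, i}): φ is true.
  c (successors {c, d, e, f, g, i}): φ is true.
  d (successors {d, e, g, j}): φ is true.
  e (successors {a, c, d, e, i}): φ is false.
  f (successors {b, c, f}): φ is true.
  g (successors {d, f, g, h}): φ is true.
  h (successors {a, b, c, e, g, h, i}): φ is true.
  i (successors {b, d, e, f, h, i, j}): φ is true.
  j (successors {c, d, g, i, j}): φ is true.
For instance, at g:
  At g: Box p is false, Dia p or Box p is true, so Box p or (Dia p or Box p) is true.
    At g: Box p requires p at every successor {d, f, g, h}.
      p fails at d, so Box p is false at g.
    At g: Dia p is true, Box p is false, so Dia p or Box p is true.
      At g: Dia p requires p at some successor in {d, f, g, h}.
        p holds at f, so Dia p is true at g.
      At g: Box p requires p at every successor {d, f, g, h}.
        p fails at d, so Box p is false at g.
Satisfying worlds: {b, c, d, f, g, h, i, j}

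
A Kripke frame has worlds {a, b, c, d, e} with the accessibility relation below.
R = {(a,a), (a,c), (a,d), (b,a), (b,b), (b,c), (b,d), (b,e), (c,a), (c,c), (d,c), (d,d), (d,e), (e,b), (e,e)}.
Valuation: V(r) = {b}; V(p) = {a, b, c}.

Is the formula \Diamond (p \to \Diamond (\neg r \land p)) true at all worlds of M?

Let φ = \Diamond (p \to \Diamond (\neg r \land p)). Evaluate φ at each world:
  a (successors {a, c, d}): φ is true.
  b (successors {a, b, c, d, e}): φ is true.
  c (successors {a, c}): φ is true.
  d (successors {c, d, e}): φ is true.
  e (successors {b, e}): φ is true.
For instance, at e:
  At e: \Diamond (p \to \Diamond (\neg r \land p)) requires p \to \Diamond (\neg r \land p) at some successor in {b, e}.
    p \to \Diamond (\neg r \land p) holds at b, so \Diamond (p \to \Diamond (\neg r \land p)) is true at e.
      At b: p is true, \Diamond (\neg r \land p) is true, so p \to \Diamond (\neg r \land p) is true.

Yes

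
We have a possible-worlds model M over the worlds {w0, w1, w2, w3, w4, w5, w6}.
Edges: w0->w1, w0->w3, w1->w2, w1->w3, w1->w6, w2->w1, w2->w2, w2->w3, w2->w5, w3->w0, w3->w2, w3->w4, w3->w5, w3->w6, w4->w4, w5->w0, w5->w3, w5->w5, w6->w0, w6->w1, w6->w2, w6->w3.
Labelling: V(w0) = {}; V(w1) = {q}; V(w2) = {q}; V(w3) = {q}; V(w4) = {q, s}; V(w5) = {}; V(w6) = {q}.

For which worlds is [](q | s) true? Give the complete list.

w0, w1, w4

Let φ = [](q | s). Evaluate φ at each world:
  w0 (successors {w1, w3}): φ is true.
  w1 (successors {w2, w3, w6}): φ is true.
  w2 (successors {w1, w2, w3, w5}): φ is false.
  w3 (successors {w0, w2, w4, w5, w6}): φ is false.
  w4 (successors {w4}): φ is true.
  w5 (successors {w0, w3, w5}): φ is false.
  w6 (successors {w0, w1, w2, w3}): φ is false.
For instance, at w1:
  At w1: [](q | s) requires q | s at every successor {w2, w3, w6}.
    At w2: q | s is true.
    At w3: q | s is true.
    At w6: q | s is true.
  So [](q | s) is true at w1.
Satisfying worlds: {w0, w1, w4}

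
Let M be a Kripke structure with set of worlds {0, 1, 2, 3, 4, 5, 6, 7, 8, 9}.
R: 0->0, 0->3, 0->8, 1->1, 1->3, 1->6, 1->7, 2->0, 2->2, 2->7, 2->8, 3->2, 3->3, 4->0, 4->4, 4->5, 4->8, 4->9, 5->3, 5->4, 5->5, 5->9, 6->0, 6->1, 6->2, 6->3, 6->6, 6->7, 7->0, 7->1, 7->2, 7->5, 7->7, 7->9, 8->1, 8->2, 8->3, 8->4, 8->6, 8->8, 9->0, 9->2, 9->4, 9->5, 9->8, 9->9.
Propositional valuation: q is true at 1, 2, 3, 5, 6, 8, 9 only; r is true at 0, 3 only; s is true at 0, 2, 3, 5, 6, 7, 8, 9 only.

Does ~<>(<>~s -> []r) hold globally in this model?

No

Recall that []ψ holds at a world iff ψ holds at every accessible world, and <>ψ holds iff ψ holds at some accessible world.
Let φ = ~<>(<>~s -> []r). Evaluate φ at each world:
  0 (successors {0, 3, 8}): φ is false.
  1 (successors {1, 3, 6, 7}): φ is false.
  2 (successors {0, 2, 7, 8}): φ is false.
  3 (successors {2, 3}): φ is false.
  4 (successors {0, 4, 5, 8, 9}): φ is false.
  5 (successors {3, 4, 5, 9}): φ is false.
  6 (successors {0, 1, 2, 3, 6, 7}): φ is false.
  7 (successors {0, 1, 2, 5, 7, 9}): φ is false.
  8 (successors {1, 2, 3, 4, 6, 8}): φ is false.
  9 (successors {0, 2, 4, 5, 8, 9}): φ is false.
Detail at 0 (counterexample):
  At 0: <>(<>~s -> []r) is true, so ~<>(<>~s -> []r) is false.
    At 0: <>(<>~s -> []r) requires <>~s -> []r at some successor in {0, 3, 8}.
      <>~s -> []r holds at 0, so <>(<>~s -> []r) is true at 0.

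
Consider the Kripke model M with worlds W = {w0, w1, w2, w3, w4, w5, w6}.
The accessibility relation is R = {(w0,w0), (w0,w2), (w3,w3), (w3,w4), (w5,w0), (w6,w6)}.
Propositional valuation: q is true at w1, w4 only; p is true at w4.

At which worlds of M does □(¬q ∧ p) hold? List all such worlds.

w1, w2, w4

Recall that □ψ holds at a world iff ψ holds at every accessible world, and ◇ψ holds iff ψ holds at some accessible world.
Let φ = □(¬q ∧ p). Evaluate φ at each world:
  w0 (successors {w0, w2}): φ is false.
  w1 (successors ∅): φ is true.
  w2 (successors ∅): φ is true.
  w3 (successors {w3, w4}): φ is false.
  w4 (successors ∅): φ is true.
  w5 (successors {w0}): φ is false.
  w6 (successors {w6}): φ is false.
For instance, at w5:
  At w5: □(¬q ∧ p) requires ¬q ∧ p at every successor {w0}.
    ¬q ∧ p fails at w0, so □(¬q ∧ p) is false at w5.
Satisfying worlds: {w1, w2, w4}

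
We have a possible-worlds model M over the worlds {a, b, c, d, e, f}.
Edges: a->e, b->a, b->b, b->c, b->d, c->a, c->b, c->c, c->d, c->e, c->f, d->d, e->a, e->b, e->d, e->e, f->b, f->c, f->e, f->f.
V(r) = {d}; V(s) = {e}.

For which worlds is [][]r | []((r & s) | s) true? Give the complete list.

Let φ = [][]r | []((r & s) | s). Evaluate φ at each world:
  a (successors {e}): φ is true.
  b (successors {a, b, c, d}): φ is false.
  c (successors {a, b, c, d, e, f}): φ is false.
  d (successors {d}): φ is true.
  e (successors {a, b, d, e}): φ is false.
  f (successors {b, c, e, f}): φ is false.
For instance, at f:
  At f: [][]r is false, []((r & s) | s) is false, so [][]r | []((r & s) | s) is false.
    At f: [][]r requires []r at every successor {b, c, e, f}.
      []r fails at b, so [][]r is false at f.
    At f: []((r & s) | s) requires (r & s) | s at every successor {b, c, e, f}.
      (r & s) | s fails at b, so []((r & s) | s) is false at f.
Satisfying worlds: {a, d}

a, d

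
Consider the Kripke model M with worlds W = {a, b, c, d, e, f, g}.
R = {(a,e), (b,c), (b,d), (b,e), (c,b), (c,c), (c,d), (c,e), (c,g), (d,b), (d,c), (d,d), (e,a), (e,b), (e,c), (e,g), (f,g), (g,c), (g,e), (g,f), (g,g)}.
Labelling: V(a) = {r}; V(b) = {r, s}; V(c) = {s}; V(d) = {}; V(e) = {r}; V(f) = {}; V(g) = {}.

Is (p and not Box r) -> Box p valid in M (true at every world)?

Yes

Let φ = (p and not Box r) -> Box p. Evaluate φ at each world:
  a (successors {e}): φ is true.
  b (successors {c, d, e}): φ is true.
  c (successors {b, c, d, e, g}): φ is true.
  d (successors {b, c, d}): φ is true.
  e (successors {a, b, c, g}): φ is true.
  f (successors {g}): φ is true.
  g (successors {c, e, f, g}): φ is true.
For instance, at c:
  At c: p and not Box r is false, Box p is false, so (p and not Box r) -> Box p is true.
    At c: p is false, not Box r is true, so p and not Box r is false.
      At c: Box r is false, so not Box r is true.
    At c: Box p requires p at every successor {b, c, d, e, g}.
      p fails at b, so Box p is false at c.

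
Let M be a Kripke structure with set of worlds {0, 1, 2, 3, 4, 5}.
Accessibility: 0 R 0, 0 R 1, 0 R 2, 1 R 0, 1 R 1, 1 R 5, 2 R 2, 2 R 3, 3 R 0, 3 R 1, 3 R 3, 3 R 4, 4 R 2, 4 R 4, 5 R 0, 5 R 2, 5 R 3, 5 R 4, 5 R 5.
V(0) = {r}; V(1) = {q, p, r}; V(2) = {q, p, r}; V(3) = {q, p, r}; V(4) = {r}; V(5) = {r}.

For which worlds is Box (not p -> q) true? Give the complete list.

Recall that Box ψ holds at a world iff ψ holds at every accessible world, and Dia ψ holds iff ψ holds at some accessible world.
Let φ = Box (not p -> q). Evaluate φ at each world:
  0 (successors {0, 1, 2}): φ is false.
  1 (successors {0, 1, 5}): φ is false.
  2 (successors {2, 3}): φ is true.
  3 (successors {0, 1, 3, 4}): φ is false.
  4 (successors {2, 4}): φ is false.
  5 (successors {0, 2, 3, 4, 5}): φ is false.
For instance, at 2:
  At 2: Box (not p -> q) requires not p -> q at every successor {2, 3}.
    At 2: not p -> q is true.
    At 3: not p -> q is true.
  So Box (not p -> q) is true at 2.
Satisfying worlds: {2}

2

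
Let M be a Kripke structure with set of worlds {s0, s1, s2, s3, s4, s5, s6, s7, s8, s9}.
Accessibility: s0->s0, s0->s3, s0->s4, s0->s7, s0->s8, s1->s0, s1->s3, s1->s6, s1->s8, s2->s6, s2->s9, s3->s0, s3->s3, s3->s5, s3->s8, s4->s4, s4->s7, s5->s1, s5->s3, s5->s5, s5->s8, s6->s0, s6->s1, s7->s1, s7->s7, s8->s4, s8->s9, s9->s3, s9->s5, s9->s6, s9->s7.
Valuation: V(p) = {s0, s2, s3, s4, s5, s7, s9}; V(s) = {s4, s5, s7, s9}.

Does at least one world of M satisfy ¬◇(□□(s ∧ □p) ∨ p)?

No

Let φ = ¬◇(□□(s ∧ □p) ∨ p). Evaluate φ at each world:
  s0 (successors {s0, s3, s4, s7, s8}): φ is false.
  s1 (successors {s0, s3, s6, s8}): φ is false.
  s2 (successors {s6, s9}): φ is false.
  s3 (successors {s0, s3, s5, s8}): φ is false.
  s4 (successors {s4, s7}): φ is false.
  s5 (successors {s1, s3, s5, s8}): φ is false.
  s6 (successors {s0, s1}): φ is false.
  s7 (successors {s1, s7}): φ is false.
  s8 (successors {s4, s9}): φ is false.
  s9 (successors {s3, s5, s6, s7}): φ is false.
For instance, at s1:
  At s1: ◇(□□(s ∧ □p) ∨ p) is true, so ¬◇(□□(s ∧ □p) ∨ p) is false.
    At s1: ◇(□□(s ∧ □p) ∨ p) requires □□(s ∧ □p) ∨ p at some successor in {s0, s3, s6, s8}.
      □□(s ∧ □p) ∨ p holds at s0, so ◇(□□(s ∧ □p) ∨ p) is true at s1.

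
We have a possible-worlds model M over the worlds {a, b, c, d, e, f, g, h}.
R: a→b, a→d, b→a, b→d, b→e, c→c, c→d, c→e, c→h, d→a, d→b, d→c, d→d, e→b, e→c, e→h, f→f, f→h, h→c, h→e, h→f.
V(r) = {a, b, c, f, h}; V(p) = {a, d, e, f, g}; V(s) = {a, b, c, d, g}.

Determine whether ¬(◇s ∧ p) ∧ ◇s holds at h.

Yes

At h: ¬(◇s ∧ p) is true, ◇s is true, so ¬(◇s ∧ p) ∧ ◇s is true.
  At h: ◇s ∧ p is false, so ¬(◇s ∧ p) is true.
    At h: ◇s is true, p is false, so ◇s ∧ p is false.
      At h: ◇s requires s at some successor in {c, e, f}.
        s holds at c, so ◇s is true at h.
  At h: ◇s requires s at some successor in {c, e, f}.
    s holds at c, so ◇s is true at h.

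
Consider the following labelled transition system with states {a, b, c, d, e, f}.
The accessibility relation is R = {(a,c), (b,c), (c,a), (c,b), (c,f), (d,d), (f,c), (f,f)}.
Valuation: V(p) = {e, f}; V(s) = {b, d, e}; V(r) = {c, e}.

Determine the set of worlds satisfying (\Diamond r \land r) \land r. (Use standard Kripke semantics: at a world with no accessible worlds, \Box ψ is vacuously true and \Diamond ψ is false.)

Let φ = (\Diamond r \land r) \land r. Evaluate φ at each world:
  a (successors {c}): φ is false.
  b (successors {c}): φ is false.
  c (successors {a, b, f}): φ is false.
  d (successors {d}): φ is false.
  e (successors ∅): φ is false.
  f (successors {c, f}): φ is false.
For instance, at b:
  At b: \Diamond r \land r is false, r is false, so (\Diamond r \land r) \land r is false.
    At b: \Diamond r is true, r is false, so \Diamond r \land r is false.
      At b: \Diamond r requires r at some successor in {c}.
        r holds at c, so \Diamond r is true at b.
Satisfying worlds: none.

none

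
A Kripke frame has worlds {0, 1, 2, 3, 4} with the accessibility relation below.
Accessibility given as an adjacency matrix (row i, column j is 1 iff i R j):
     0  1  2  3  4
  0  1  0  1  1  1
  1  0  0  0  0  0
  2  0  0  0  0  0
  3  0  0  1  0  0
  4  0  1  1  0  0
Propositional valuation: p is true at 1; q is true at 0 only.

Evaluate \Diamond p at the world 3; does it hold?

No

At 3: \Diamond p requires p at some successor in {2}.
  At 2: p is false.
So \Diamond p is false at 3.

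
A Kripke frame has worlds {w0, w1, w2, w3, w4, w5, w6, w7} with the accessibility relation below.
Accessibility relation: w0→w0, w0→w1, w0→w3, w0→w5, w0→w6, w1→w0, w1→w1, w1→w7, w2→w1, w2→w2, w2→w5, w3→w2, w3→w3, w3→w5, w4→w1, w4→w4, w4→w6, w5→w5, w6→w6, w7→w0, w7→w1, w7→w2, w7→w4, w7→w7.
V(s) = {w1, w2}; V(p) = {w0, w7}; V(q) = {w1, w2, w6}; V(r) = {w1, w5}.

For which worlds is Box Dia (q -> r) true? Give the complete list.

Recall that Box ψ holds at a world iff ψ holds at every accessible world, and Dia ψ holds iff ψ holds at some accessible world.
Let φ = Box Dia (q -> r). Evaluate φ at each world:
  w0 (successors {w0, w1, w3, w5, w6}): φ is false.
  w1 (successors {w0, w1, w7}): φ is true.
  w2 (successors {w1, w2, w5}): φ is true.
  w3 (successors {w2, w3, w5}): φ is true.
  w4 (successors {w1, w4, w6}): φ is false.
  w5 (successors {w5}): φ is true.
  w6 (successors {w6}): φ is false.
  w7 (successors {w0, w1, w2, w4, w7}): φ is true.
For instance, at w6:
  At w6: Box Dia (q -> r) requires Dia (q -> r) at every successor {w6}.
    Dia (q -> r) fails at w6, so Box Dia (q -> r) is false at w6.
      At w6: Dia (q -> r) requires q -> r at some successor in {w6}.
        At w6: q -> r is false.
      So Dia (q -> r) is false at w6.
Satisfying worlds: {w1, w2, w3, w5, w7}

w1, w2, w3, w5, w7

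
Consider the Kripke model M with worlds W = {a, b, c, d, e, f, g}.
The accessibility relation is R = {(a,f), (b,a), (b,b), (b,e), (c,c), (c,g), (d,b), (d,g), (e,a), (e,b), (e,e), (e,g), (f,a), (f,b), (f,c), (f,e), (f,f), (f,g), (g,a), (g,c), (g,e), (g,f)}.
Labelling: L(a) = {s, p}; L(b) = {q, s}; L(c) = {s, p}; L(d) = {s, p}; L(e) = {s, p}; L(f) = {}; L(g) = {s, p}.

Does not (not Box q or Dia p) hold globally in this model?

Recall that Box ψ holds at a world iff ψ holds at every accessible world, and Dia ψ holds iff ψ holds at some accessible world.
Let φ = not (not Box q or Dia p). Evaluate φ at each world:
  a (successors {f}): φ is false.
  b (successors {a, b, e}): φ is false.
  c (successors {c, g}): φ is false.
  d (successors {b, g}): φ is false.
  e (successors {a, b, e, g}): φ is false.
  f (successors {a, b, c, e, f, g}): φ is false.
  g (successors {a, c, e, f}): φ is false.
Detail at a (counterexample):
  At a: not Box q or Dia p is true, so not (not Box q or Dia p) is false.
    At a: not Box q is true, Dia p is false, so not Box q or Dia p is true.
      At a: Box q is false, so not Box q is true.
      At a: Dia p requires p at some successor in {f}.
        At f: p is false.
      So Dia p is false at a.

No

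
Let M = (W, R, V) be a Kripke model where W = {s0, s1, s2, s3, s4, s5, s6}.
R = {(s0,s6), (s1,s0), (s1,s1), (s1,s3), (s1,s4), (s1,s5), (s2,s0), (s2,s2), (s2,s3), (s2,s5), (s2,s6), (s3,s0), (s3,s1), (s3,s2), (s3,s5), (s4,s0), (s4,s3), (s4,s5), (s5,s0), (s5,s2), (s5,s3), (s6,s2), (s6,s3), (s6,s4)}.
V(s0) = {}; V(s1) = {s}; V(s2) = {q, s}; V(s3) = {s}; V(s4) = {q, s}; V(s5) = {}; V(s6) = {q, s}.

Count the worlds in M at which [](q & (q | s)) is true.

1

Let φ = [](q & (q | s)). Evaluate φ at each world:
  s0 (successors {s6}): φ is true.
  s1 (successors {s0, s1, s3, s4, s5}): φ is false.
  s2 (successors {s0, s2, s3, s5, s6}): φ is false.
  s3 (successors {s0, s1, s2, s5}): φ is false.
  s4 (successors {s0, s3, s5}): φ is false.
  s5 (successors {s0, s2, s3}): φ is false.
  s6 (successors {s2, s3, s4}): φ is false.
For instance, at s0:
  At s0: [](q & (q | s)) requires q & (q | s) at every successor {s6}.
    At s6: q & (q | s) is true.
  So [](q & (q | s)) is true at s0.
Satisfying worlds: {s0}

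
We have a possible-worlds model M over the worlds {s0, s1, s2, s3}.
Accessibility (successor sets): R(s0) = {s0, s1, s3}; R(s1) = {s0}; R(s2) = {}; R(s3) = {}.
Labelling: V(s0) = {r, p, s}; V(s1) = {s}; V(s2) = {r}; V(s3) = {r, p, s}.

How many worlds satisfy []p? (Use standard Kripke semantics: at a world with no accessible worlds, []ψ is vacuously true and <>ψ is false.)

3

Recall that []ψ holds at a world iff ψ holds at every accessible world, and <>ψ holds iff ψ holds at some accessible world.
Let φ = []p. Evaluate φ at each world:
  s0 (successors {s0, s1, s3}): φ is false.
  s1 (successors {s0}): φ is true.
  s2 (successors ∅): φ is true.
  s3 (successors ∅): φ is true.
For instance, at s0:
  At s0: []p requires p at every successor {s0, s1, s3}.
    p fails at s1, so []p is false at s0.
Satisfying worlds: {s1, s2, s3}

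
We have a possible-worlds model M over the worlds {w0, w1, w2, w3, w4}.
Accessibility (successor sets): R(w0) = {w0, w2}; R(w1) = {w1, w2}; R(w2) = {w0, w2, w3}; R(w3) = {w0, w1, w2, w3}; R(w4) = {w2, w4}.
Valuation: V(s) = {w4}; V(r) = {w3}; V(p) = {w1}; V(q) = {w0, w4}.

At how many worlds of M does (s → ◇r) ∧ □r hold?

Recall that □ψ holds at a world iff ψ holds at every accessible world, and ◇ψ holds iff ψ holds at some accessible world.
Let φ = (s → ◇r) ∧ □r. Evaluate φ at each world:
  w0 (successors {w0, w2}): φ is false.
  w1 (successors {w1, w2}): φ is false.
  w2 (successors {w0, w2, w3}): φ is false.
  w3 (successors {w0, w1, w2, w3}): φ is false.
  w4 (successors {w2, w4}): φ is false.
For instance, at w0:
  At w0: s → ◇r is true, □r is false, so (s → ◇r) ∧ □r is false.
    At w0: s is false, ◇r is false, so s → ◇r is true.
      At w0: ◇r requires r at some successor in {w0, w2}.
        At w0: r is false.
        At w2: r is false.
      So ◇r is false at w0.
    At w0: □r requires r at every successor {w0, w2}.
      r fails at w0, so □r is false at w0.
Satisfying worlds: none.

0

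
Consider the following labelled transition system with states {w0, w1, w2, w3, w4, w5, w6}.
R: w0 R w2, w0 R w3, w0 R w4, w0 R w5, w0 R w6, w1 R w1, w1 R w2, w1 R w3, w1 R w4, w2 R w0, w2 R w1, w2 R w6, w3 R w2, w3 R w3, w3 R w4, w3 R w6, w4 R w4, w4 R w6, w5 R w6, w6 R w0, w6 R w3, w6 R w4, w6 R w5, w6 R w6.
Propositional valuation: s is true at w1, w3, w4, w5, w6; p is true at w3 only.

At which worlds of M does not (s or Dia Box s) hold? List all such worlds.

Recall that Box ψ holds at a world iff ψ holds at every accessible world, and Dia ψ holds iff ψ holds at some accessible world.
Let φ = not (s or Dia Box s). Evaluate φ at each world:
  w0 (successors {w2, w3, w4, w5, w6}): φ is false.
  w1 (successors {w1, w2, w3, w4}): φ is false.
  w2 (successors {w0, w1, w6}): φ is true.
  w3 (successors {w2, w3, w4, w6}): φ is false.
  w4 (successors {w4, w6}): φ is false.
  w5 (successors {w6}): φ is false.
  w6 (successors {w0, w3, w4, w5, w6}): φ is false.
For instance, at w4:
  At w4: s or Dia Box s is true, so not (s or Dia Box s) is false.
    At w4: s is true, Dia Box s is true, so s or Dia Box s is true.
      At w4: Dia Box s requires Box s at some successor in {w4, w6}.
        Box s holds at w4, so Dia Box s is true at w4.
Satisfying worlds: {w2}

w2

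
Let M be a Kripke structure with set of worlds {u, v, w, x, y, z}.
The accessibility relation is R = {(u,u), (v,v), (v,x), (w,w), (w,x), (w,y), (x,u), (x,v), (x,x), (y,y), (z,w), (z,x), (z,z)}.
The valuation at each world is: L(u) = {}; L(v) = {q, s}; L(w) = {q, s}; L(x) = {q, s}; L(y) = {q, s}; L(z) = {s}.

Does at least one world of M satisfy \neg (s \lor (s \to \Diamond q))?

Recall that \Diamond ψ holds at a world iff ψ holds at some accessible world.
Let φ = \neg (s \lor (s \to \Diamond q)). Evaluate φ at each world:
  u (successors {u}): φ is false.
  v (successors {v, x}): φ is false.
  w (successors {w, x, y}): φ is false.
  x (successors {u, v, x}): φ is false.
  y (successors {y}): φ is false.
  z (successors {w, x, z}): φ is false.
For instance, at u:
  At u: s \lor (s \to \Diamond q) is true, so \neg (s \lor (s \to \Diamond q)) is false.
    At u: s is false, s \to \Diamond q is true, so s \lor (s \to \Diamond q) is true.
      At u: s is false, \Diamond q is false, so s \to \Diamond q is true.

No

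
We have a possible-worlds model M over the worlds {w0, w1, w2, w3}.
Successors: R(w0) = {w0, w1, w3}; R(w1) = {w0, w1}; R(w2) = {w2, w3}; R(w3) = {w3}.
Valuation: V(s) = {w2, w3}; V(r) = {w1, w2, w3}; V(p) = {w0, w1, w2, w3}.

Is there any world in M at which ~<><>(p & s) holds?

Let φ = ~<><>(p & s). Evaluate φ at each world:
  w0 (successors {w0, w1, w3}): φ is false.
  w1 (successors {w0, w1}): φ is false.
  w2 (successors {w2, w3}): φ is false.
  w3 (successors {w3}): φ is false.
For instance, at w1:
  At w1: <><>(p & s) is true, so ~<><>(p & s) is false.
    At w1: <><>(p & s) requires <>(p & s) at some successor in {w0, w1}.
      <>(p & s) holds at w0, so <><>(p & s) is true at w1.

No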